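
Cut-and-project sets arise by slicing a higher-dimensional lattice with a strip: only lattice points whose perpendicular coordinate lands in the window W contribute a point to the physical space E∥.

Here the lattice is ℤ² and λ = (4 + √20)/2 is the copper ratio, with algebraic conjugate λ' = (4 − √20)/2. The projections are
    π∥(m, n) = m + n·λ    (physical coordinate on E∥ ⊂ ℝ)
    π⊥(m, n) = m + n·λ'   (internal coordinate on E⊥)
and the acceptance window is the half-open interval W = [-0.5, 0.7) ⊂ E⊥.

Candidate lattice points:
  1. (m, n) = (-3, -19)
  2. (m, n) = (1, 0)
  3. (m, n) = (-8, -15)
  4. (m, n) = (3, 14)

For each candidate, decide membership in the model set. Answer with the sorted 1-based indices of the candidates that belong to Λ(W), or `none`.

4

λ' = (4−√20)/2 ≈ -0.236068.
#1 (-3,-19): internal coord -3 + (-19)·λ' = +1.485292; +1.485292 ∉ [-0.5, 0.7) → out
#2 (1,0): internal coord 1 + (0)·λ' = +1.000000; +1.000000 ∉ [-0.5, 0.7) → out
#3 (-8,-15): internal coord -8 + (-15)·λ' = -4.458980; -4.458980 ∉ [-0.5, 0.7) → out
#4 (3,14): internal coord 3 + (14)·λ' = -0.304952; -0.304952 ∈ [-0.5, 0.7) → IN Λ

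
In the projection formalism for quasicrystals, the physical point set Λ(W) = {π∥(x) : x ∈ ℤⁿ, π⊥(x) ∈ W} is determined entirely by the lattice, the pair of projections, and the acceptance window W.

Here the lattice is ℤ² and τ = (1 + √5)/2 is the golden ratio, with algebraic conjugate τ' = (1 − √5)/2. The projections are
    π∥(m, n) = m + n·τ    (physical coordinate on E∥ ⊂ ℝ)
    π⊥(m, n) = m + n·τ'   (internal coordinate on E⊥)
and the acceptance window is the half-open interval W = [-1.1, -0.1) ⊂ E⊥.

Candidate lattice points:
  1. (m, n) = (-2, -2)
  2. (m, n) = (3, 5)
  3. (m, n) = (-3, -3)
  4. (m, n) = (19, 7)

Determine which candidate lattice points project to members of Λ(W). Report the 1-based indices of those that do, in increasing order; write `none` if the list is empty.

1

Numerically τ ≈ 1.618034 and τ' = −1/τ ≈ -0.618034.
[1] lift (-2,-2): star map gives -0.763932; window check -1.1 ≤ -0.763932 < -0.1 is true → IN Λ
[2] lift (3,5): star map gives -0.090170; window check -1.1 ≤ -0.090170 < -0.1 is false → out
[3] lift (-3,-3): star map gives -1.145898; window check -1.1 ≤ -1.145898 < -0.1 is false → out
[4] lift (19,7): star map gives 14.673762; window check -1.1 ≤ 14.673762 < -0.1 is false → out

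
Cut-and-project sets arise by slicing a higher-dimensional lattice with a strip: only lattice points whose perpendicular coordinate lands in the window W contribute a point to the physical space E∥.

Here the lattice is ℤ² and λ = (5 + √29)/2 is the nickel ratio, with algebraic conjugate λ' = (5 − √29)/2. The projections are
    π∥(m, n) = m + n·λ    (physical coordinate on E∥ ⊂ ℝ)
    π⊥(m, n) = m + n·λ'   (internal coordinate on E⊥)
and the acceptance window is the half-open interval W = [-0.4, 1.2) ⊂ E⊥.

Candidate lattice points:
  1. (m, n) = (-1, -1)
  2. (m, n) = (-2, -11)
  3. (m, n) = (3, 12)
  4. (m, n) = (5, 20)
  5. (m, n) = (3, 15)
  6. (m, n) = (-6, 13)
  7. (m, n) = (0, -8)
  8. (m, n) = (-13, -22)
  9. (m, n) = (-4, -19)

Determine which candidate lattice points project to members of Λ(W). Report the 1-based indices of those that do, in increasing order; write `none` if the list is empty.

2, 3, 4, 5, 9

Numerically λ ≈ 5.192582 and λ' = −1/λ ≈ -0.192582.
candidate 1: (m,n)=(-1,-1) → π∥ = -1-1·λ ≈ -6.192582, π⊥ = -1-1·λ' ≈ -0.807418 ∉ [-0.4, 1.2) ⇒ out
candidate 2: (m,n)=(-2,-11) → π∥ = -2-11·λ ≈ -59.118406, π⊥ = -2-11·λ' ≈ 0.118406 ∈ [-0.4, 1.2) ⇒ IN Λ
candidate 3: (m,n)=(3,12) → π∥ = 3+12·λ ≈ 65.310989, π⊥ = 3+12·λ' ≈ 0.689011 ∈ [-0.4, 1.2) ⇒ IN Λ
candidate 4: (m,n)=(5,20) → π∥ = 5+20·λ ≈ 108.851648, π⊥ = 5+20·λ' ≈ 1.148352 ∈ [-0.4, 1.2) ⇒ IN Λ
candidate 5: (m,n)=(3,15) → π∥ = 3+15·λ ≈ 80.888736, π⊥ = 3+15·λ' ≈ 0.111264 ∈ [-0.4, 1.2) ⇒ IN Λ
candidate 6: (m,n)=(-6,13) → π∥ = -6+13·λ ≈ 61.503571, π⊥ = -6+13·λ' ≈ -8.503571 ∉ [-0.4, 1.2) ⇒ out
candidate 7: (m,n)=(0,-8) → π∥ = 0-8·λ ≈ -41.540659, π⊥ = 0-8·λ' ≈ 1.540659 ∉ [-0.4, 1.2) ⇒ out
candidate 8: (m,n)=(-13,-22) → π∥ = -13-22·λ ≈ -127.236813, π⊥ = -13-22·λ' ≈ -8.763187 ∉ [-0.4, 1.2) ⇒ out
candidate 9: (m,n)=(-4,-19) → π∥ = -4-19·λ ≈ -102.659066, π⊥ = -4-19·λ' ≈ -0.340934 ∈ [-0.4, 1.2) ⇒ IN Λ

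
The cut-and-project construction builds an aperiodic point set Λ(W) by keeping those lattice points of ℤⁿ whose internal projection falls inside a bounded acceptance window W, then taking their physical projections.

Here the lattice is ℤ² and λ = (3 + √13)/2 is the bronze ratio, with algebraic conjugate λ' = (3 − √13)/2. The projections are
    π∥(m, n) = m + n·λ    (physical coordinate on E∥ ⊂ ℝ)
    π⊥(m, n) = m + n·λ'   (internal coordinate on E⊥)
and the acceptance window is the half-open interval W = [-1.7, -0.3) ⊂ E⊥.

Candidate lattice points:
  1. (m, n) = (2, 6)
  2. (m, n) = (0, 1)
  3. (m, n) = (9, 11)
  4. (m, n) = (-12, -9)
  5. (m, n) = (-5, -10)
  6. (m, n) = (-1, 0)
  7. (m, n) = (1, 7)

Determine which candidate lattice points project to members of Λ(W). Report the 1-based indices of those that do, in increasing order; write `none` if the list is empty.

2, 6, 7

Numerically λ ≈ 3.30278 and λ' = −1/λ ≈ -0.30278.
[1] lift (2,6): star map gives 0.18335; window check -1.7 ≤ 0.18335 < -0.3 is false → out
[2] lift (0,1): star map gives -0.30278; window check -1.7 ≤ -0.30278 < -0.3 is true → IN Λ
[3] lift (9,11): star map gives 5.66947; window check -1.7 ≤ 5.66947 < -0.3 is false → out
[4] lift (-12,-9): star map gives -9.27502; window check -1.7 ≤ -9.27502 < -0.3 is false → out
[5] lift (-5,-10): star map gives -1.97224; window check -1.7 ≤ -1.97224 < -0.3 is false → out
[6] lift (-1,0): star map gives -1.00000; window check -1.7 ≤ -1.00000 < -0.3 is true → IN Λ
[7] lift (1,7): star map gives -1.11943; window check -1.7 ≤ -1.11943 < -0.3 is true → IN Λ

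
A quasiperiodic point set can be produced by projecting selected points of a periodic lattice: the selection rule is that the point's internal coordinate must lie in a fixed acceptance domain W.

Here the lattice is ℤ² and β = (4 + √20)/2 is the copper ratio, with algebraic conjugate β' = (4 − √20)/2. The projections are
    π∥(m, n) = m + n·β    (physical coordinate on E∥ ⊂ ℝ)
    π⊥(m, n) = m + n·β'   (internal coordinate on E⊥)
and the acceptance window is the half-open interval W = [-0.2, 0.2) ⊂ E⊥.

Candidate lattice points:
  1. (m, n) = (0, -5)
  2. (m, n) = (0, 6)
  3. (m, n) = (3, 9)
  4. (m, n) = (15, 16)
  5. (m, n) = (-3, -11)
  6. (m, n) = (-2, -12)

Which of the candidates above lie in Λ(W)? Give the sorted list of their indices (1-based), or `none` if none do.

Numerically β ≈ 4.2361 and β' = −1/β ≈ -0.2361.
[1] lift (0,-5): star map gives 1.1803; window check -0.2 ≤ 1.1803 < 0.2 is false → out
[2] lift (0,6): star map gives -1.4164; window check -0.2 ≤ -1.4164 < 0.2 is false → out
[3] lift (3,9): star map gives 0.8754; window check -0.2 ≤ 0.8754 < 0.2 is false → out
[4] lift (15,16): star map gives 11.2229; window check -0.2 ≤ 11.2229 < 0.2 is false → out
[5] lift (-3,-11): star map gives -0.4033; window check -0.2 ≤ -0.4033 < 0.2 is false → out
[6] lift (-2,-12): star map gives 0.8328; window check -0.2 ≤ 0.8328 < 0.2 is false → out

none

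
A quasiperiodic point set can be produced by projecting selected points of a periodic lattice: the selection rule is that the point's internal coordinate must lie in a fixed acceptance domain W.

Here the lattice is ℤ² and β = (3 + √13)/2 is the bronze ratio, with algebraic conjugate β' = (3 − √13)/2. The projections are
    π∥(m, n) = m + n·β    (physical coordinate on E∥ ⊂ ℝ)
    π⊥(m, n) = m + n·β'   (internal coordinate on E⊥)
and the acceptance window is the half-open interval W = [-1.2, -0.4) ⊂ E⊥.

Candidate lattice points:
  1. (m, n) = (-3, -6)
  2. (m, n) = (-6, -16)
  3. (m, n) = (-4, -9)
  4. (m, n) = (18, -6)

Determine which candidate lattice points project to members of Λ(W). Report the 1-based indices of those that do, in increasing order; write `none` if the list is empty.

1, 2

Numerically β ≈ 3.302776 and β' = −1/β ≈ -0.302776.
candidate 1: (m,n)=(-3,-6) → π∥ = -3-6·β ≈ -22.816654, π⊥ = -3-6·β' ≈ -1.183346 ∈ [-1.2, -0.4) ⇒ IN Λ
candidate 2: (m,n)=(-6,-16) → π∥ = -6-16·β ≈ -58.844410, π⊥ = -6-16·β' ≈ -1.155590 ∈ [-1.2, -0.4) ⇒ IN Λ
candidate 3: (m,n)=(-4,-9) → π∥ = -4-9·β ≈ -33.724981, π⊥ = -4-9·β' ≈ -1.275019 ∉ [-1.2, -0.4) ⇒ out
candidate 4: (m,n)=(18,-6) → π∥ = 18-6·β ≈ -1.816654, π⊥ = 18-6·β' ≈ 19.816654 ∉ [-1.2, -0.4) ⇒ out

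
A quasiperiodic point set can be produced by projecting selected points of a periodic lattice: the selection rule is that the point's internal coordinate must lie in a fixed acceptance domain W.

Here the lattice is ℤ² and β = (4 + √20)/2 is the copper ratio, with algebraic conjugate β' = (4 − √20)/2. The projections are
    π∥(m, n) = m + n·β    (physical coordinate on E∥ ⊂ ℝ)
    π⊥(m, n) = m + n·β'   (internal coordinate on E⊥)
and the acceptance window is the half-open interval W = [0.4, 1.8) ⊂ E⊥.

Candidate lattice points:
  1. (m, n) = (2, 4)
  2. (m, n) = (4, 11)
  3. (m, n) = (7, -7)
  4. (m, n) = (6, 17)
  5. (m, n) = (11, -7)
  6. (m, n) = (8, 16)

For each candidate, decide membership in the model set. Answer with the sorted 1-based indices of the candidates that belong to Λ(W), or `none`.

Numerically β ≈ 4.2361 and β' = −1/β ≈ -0.2361.
[1] lift (2,4): star map gives 1.0557; window check 0.4 ≤ 1.0557 < 1.8 is true → IN Λ
[2] lift (4,11): star map gives 1.4033; window check 0.4 ≤ 1.4033 < 1.8 is true → IN Λ
[3] lift (7,-7): star map gives 8.6525; window check 0.4 ≤ 8.6525 < 1.8 is false → out
[4] lift (6,17): star map gives 1.9868; window check 0.4 ≤ 1.9868 < 1.8 is false → out
[5] lift (11,-7): star map gives 12.6525; window check 0.4 ≤ 12.6525 < 1.8 is false → out
[6] lift (8,16): star map gives 4.2229; window check 0.4 ≤ 4.2229 < 1.8 is false → out

1, 2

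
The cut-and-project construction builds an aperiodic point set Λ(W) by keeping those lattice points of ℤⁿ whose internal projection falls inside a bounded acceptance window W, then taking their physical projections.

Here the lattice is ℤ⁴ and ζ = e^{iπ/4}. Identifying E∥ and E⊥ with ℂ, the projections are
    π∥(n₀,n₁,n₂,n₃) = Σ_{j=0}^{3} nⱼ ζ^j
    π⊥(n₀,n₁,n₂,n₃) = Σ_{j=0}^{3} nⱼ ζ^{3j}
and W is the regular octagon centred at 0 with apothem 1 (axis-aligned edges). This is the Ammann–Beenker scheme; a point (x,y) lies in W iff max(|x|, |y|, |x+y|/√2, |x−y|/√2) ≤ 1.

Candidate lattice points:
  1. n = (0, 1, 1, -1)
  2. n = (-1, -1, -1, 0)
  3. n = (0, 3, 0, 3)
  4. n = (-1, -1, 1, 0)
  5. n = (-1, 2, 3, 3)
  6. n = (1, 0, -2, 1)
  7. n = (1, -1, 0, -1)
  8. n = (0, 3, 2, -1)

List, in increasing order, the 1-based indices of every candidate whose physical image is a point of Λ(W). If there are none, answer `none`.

2, 5

π⊥(n) = n₀ + n₁ζ³ + n₂ζ⁶ + n₃ζ⁹ where ζ = e^{iπ/4}.
#1 (0, 1, 1, -1): internal (-1.4142, -1.0000); octagon support 1.7071 vs apothem 1 → ∉ W
#2 (-1, -1, -1, 0): internal (-0.2929, 0.2929); octagon support 0.4142 vs apothem 1 → ∈ W
#3 (0, 3, 0, 3): internal (0.0000, 4.2426); octagon support 4.2426 vs apothem 1 → ∉ W
#4 (-1, -1, 1, 0): internal (-0.2929, -1.7071); octagon support 1.7071 vs apothem 1 → ∉ W
#5 (-1, 2, 3, 3): internal (-0.2929, 0.5355); octagon support 0.5858 vs apothem 1 → ∈ W
#6 (1, 0, -2, 1): internal (1.7071, 2.7071); octagon support 3.1213 vs apothem 1 → ∉ W
#7 (1, -1, 0, -1): internal (1.0000, -1.4142); octagon support 1.7071 vs apothem 1 → ∉ W
#8 (0, 3, 2, -1): internal (-2.8284, -0.5858); octagon support 2.8284 vs apothem 1 → ∉ W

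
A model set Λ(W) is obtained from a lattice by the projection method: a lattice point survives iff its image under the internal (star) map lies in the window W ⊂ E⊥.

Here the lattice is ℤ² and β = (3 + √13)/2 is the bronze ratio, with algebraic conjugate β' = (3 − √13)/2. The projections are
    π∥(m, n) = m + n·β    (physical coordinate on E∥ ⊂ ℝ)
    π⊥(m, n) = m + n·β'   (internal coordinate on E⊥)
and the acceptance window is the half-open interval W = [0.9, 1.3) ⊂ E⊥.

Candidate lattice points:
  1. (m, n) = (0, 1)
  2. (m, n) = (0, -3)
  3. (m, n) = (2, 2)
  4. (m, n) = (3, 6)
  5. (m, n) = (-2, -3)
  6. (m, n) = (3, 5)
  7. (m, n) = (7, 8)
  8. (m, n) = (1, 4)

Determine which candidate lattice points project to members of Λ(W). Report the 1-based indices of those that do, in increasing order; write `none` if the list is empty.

Compute β' = (3−√13)/2 = -0.30278, so π⊥(m,n) = m -0.30278·n.
candidate 1: (m,n)=(0,1) → π∥ = 0+1·β ≈ 3.30278, π⊥ = 0+1·β' ≈ -0.30278 ∉ [0.9, 1.3) ⇒ out
candidate 2: (m,n)=(0,-3) → π∥ = 0-3·β ≈ -9.90833, π⊥ = 0-3·β' ≈ 0.90833 ∈ [0.9, 1.3) ⇒ IN Λ
candidate 3: (m,n)=(2,2) → π∥ = 2+2·β ≈ 8.60555, π⊥ = 2+2·β' ≈ 1.39445 ∉ [0.9, 1.3) ⇒ out
candidate 4: (m,n)=(3,6) → π∥ = 3+6·β ≈ 22.81665, π⊥ = 3+6·β' ≈ 1.18335 ∈ [0.9, 1.3) ⇒ IN Λ
candidate 5: (m,n)=(-2,-3) → π∥ = -2-3·β ≈ -11.90833, π⊥ = -2-3·β' ≈ -1.09167 ∉ [0.9, 1.3) ⇒ out
candidate 6: (m,n)=(3,5) → π∥ = 3+5·β ≈ 19.51388, π⊥ = 3+5·β' ≈ 1.48612 ∉ [0.9, 1.3) ⇒ out
candidate 7: (m,n)=(7,8) → π∥ = 7+8·β ≈ 33.42221, π⊥ = 7+8·β' ≈ 4.57779 ∉ [0.9, 1.3) ⇒ out
candidate 8: (m,n)=(1,4) → π∥ = 1+4·β ≈ 14.21110, π⊥ = 1+4·β' ≈ -0.21110 ∉ [0.9, 1.3) ⇒ out

2, 4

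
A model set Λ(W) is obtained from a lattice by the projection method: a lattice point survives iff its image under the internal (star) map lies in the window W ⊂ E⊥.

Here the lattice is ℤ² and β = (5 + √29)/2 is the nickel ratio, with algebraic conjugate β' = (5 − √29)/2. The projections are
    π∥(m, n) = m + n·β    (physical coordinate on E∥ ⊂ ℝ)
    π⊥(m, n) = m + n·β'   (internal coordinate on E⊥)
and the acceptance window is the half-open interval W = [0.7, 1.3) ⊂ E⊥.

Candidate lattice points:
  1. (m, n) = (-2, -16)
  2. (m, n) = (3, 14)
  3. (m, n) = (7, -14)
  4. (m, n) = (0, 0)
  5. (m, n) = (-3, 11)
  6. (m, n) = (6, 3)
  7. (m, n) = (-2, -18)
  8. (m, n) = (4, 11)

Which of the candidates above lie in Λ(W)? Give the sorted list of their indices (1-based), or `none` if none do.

β' = (5−√29)/2 ≈ -0.192582.
candidate 1: (m,n)=(-2,-16) → π∥ = -2-16·β ≈ -85.081318, π⊥ = -2-16·β' ≈ 1.081318 ∈ [0.7, 1.3) ⇒ IN Λ
candidate 2: (m,n)=(3,14) → π∥ = 3+14·β ≈ 75.696154, π⊥ = 3+14·β' ≈ 0.303846 ∉ [0.7, 1.3) ⇒ out
candidate 3: (m,n)=(7,-14) → π∥ = 7-14·β ≈ -65.696154, π⊥ = 7-14·β' ≈ 9.696154 ∉ [0.7, 1.3) ⇒ out
candidate 4: (m,n)=(0,0) → π∥ = 0+0·β ≈ 0.000000, π⊥ = 0+0·β' ≈ 0.000000 ∉ [0.7, 1.3) ⇒ out
candidate 5: (m,n)=(-3,11) → π∥ = -3+11·β ≈ 54.118406, π⊥ = -3+11·β' ≈ -5.118406 ∉ [0.7, 1.3) ⇒ out
candidate 6: (m,n)=(6,3) → π∥ = 6+3·β ≈ 21.577747, π⊥ = 6+3·β' ≈ 5.422253 ∉ [0.7, 1.3) ⇒ out
candidate 7: (m,n)=(-2,-18) → π∥ = -2-18·β ≈ -95.466483, π⊥ = -2-18·β' ≈ 1.466483 ∉ [0.7, 1.3) ⇒ out
candidate 8: (m,n)=(4,11) → π∥ = 4+11·β ≈ 61.118406, π⊥ = 4+11·β' ≈ 1.881594 ∉ [0.7, 1.3) ⇒ out

1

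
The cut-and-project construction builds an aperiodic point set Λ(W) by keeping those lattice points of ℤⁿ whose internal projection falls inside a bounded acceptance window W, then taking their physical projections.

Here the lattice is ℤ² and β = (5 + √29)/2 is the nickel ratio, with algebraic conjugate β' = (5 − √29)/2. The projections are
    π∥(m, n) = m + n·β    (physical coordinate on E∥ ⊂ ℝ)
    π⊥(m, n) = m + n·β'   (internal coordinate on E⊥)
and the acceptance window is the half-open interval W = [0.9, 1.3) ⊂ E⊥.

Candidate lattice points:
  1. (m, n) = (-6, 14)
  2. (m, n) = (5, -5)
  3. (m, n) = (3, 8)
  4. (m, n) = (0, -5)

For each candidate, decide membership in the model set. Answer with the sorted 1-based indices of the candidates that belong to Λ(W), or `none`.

β' = (5−√29)/2 ≈ -0.192582.
[1] lift (-6,14): star map gives -8.696154; window check 0.9 ≤ -8.696154 < 1.3 is false → out
[2] lift (5,-5): star map gives 5.962912; window check 0.9 ≤ 5.962912 < 1.3 is false → out
[3] lift (3,8): star map gives 1.459341; window check 0.9 ≤ 1.459341 < 1.3 is false → out
[4] lift (0,-5): star map gives 0.962912; window check 0.9 ≤ 0.962912 < 1.3 is true → IN Λ

4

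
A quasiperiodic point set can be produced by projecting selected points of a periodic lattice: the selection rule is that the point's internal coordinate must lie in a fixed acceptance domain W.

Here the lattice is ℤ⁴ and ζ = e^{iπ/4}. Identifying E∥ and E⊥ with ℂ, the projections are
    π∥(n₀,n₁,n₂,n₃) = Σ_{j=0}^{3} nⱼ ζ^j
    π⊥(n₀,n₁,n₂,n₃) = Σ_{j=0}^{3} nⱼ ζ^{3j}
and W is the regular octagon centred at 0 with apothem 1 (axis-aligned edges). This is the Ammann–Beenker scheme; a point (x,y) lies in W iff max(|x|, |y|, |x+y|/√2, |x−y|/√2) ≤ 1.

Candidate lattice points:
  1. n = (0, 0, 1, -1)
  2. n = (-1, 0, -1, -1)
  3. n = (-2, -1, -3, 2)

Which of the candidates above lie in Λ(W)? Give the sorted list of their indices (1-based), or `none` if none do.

none

With ζ = e^{iπ/4} the internal vectors are ζ^0,ζ^3,ζ^6,ζ^9.
candidate 1: n = (0, 0, 1, -1) → π⊥ ≈ (-0.70711, -1.70711); max(|x|,|y|,|x±y|/√2) = 1.70711 > 1 ⇒ ∉ W
candidate 2: n = (-1, 0, -1, -1) → π⊥ ≈ (-1.70711, +0.29289); max(|x|,|y|,|x±y|/√2) = 1.70711 > 1 ⇒ ∉ W
candidate 3: n = (-2, -1, -3, 2) → π⊥ ≈ (+0.12132, +3.70711); max(|x|,|y|,|x±y|/√2) = 3.70711 > 1 ⇒ ∉ W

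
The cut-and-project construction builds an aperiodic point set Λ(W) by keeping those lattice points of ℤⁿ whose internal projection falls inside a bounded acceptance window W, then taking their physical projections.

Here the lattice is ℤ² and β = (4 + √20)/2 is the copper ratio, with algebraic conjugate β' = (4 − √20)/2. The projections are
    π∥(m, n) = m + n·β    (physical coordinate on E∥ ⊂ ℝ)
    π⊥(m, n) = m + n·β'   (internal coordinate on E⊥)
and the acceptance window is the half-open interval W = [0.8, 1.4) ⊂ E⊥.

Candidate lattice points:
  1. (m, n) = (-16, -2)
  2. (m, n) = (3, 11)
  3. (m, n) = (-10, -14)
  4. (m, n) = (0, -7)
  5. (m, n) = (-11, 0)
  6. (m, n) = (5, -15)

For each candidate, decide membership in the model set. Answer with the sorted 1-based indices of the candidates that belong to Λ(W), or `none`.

Compute β' = (4−√20)/2 = -0.23607, so π⊥(m,n) = m -0.23607·n.
candidate 1: (m,n)=(-16,-2) → π∥ = -16-2·β ≈ -24.47214, π⊥ = -16-2·β' ≈ -15.52786 ∉ [0.8, 1.4) ⇒ out
candidate 2: (m,n)=(3,11) → π∥ = 3+11·β ≈ 49.59675, π⊥ = 3+11·β' ≈ 0.40325 ∉ [0.8, 1.4) ⇒ out
candidate 3: (m,n)=(-10,-14) → π∥ = -10-14·β ≈ -69.30495, π⊥ = -10-14·β' ≈ -6.69505 ∉ [0.8, 1.4) ⇒ out
candidate 4: (m,n)=(0,-7) → π∥ = 0-7·β ≈ -29.65248, π⊥ = 0-7·β' ≈ 1.65248 ∉ [0.8, 1.4) ⇒ out
candidate 5: (m,n)=(-11,0) → π∥ = -11+0·β ≈ -11.00000, π⊥ = -11+0·β' ≈ -11.00000 ∉ [0.8, 1.4) ⇒ out
candidate 6: (m,n)=(5,-15) → π∥ = 5-15·β ≈ -58.54102, π⊥ = 5-15·β' ≈ 8.54102 ∉ [0.8, 1.4) ⇒ out

none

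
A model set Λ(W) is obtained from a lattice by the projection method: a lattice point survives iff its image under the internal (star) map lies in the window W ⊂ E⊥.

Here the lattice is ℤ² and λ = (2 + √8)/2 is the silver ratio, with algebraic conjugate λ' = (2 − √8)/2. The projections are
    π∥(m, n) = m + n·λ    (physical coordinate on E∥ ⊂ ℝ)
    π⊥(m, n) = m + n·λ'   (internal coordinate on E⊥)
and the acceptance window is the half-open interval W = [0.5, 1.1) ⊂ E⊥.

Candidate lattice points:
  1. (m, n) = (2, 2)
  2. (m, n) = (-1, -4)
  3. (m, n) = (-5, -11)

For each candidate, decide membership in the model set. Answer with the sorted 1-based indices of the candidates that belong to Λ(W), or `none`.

Numerically λ ≈ 2.41421 and λ' = −1/λ ≈ -0.41421.
candidate 1: (m,n)=(2,2) → π∥ = 2+2·λ ≈ 6.82843, π⊥ = 2+2·λ' ≈ 1.17157 ∉ [0.5, 1.1) ⇒ out
candidate 2: (m,n)=(-1,-4) → π∥ = -1-4·λ ≈ -10.65685, π⊥ = -1-4·λ' ≈ 0.65685 ∈ [0.5, 1.1) ⇒ IN Λ
candidate 3: (m,n)=(-5,-11) → π∥ = -5-11·λ ≈ -31.55635, π⊥ = -5-11·λ' ≈ -0.44365 ∉ [0.5, 1.1) ⇒ out

2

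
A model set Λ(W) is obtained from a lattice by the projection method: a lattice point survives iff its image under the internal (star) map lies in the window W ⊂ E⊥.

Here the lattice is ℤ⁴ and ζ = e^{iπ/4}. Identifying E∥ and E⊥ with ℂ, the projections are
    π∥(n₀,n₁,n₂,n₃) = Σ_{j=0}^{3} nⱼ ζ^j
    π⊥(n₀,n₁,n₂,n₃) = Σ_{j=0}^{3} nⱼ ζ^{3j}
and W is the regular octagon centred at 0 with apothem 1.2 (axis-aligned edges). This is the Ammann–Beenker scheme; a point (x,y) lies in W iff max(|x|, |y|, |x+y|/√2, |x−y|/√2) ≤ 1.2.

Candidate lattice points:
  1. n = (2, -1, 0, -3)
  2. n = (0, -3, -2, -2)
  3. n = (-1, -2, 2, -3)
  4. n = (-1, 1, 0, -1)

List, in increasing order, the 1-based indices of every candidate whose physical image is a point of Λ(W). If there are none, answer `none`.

none

With ζ = e^{iπ/4} the internal vectors are ζ^0,ζ^3,ζ^6,ζ^9.
#1 (2, -1, 0, -3): internal (0.5858, -2.8284); octagon support 2.8284 vs apothem 1.2 → ∉ W
#2 (0, -3, -2, -2): internal (0.7071, -1.5355); octagon support 1.5858 vs apothem 1.2 → ∉ W
#3 (-1, -2, 2, -3): internal (-1.7071, -5.5355); octagon support 5.5355 vs apothem 1.2 → ∉ W
#4 (-1, 1, 0, -1): internal (-2.4142, 0.0000); octagon support 2.4142 vs apothem 1.2 → ∉ W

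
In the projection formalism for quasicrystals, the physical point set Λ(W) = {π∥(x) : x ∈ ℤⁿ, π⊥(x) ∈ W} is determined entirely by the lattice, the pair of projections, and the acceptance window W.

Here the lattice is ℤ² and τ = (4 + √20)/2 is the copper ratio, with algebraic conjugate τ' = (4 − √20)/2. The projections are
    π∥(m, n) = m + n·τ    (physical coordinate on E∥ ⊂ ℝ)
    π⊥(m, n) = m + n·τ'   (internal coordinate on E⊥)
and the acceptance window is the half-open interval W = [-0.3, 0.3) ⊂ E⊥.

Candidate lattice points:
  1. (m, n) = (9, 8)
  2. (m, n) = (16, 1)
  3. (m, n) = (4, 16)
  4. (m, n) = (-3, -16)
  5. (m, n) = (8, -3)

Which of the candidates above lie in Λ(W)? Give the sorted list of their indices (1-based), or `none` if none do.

3

Numerically τ ≈ 4.2361 and τ' = −1/τ ≈ -0.2361.
[1] lift (9,8): star map gives 7.1115; window check -0.3 ≤ 7.1115 < 0.3 is false → out
[2] lift (16,1): star map gives 15.7639; window check -0.3 ≤ 15.7639 < 0.3 is false → out
[3] lift (4,16): star map gives 0.2229; window check -0.3 ≤ 0.2229 < 0.3 is true → IN Λ
[4] lift (-3,-16): star map gives 0.7771; window check -0.3 ≤ 0.7771 < 0.3 is false → out
[5] lift (8,-3): star map gives 8.7082; window check -0.3 ≤ 8.7082 < 0.3 is false → out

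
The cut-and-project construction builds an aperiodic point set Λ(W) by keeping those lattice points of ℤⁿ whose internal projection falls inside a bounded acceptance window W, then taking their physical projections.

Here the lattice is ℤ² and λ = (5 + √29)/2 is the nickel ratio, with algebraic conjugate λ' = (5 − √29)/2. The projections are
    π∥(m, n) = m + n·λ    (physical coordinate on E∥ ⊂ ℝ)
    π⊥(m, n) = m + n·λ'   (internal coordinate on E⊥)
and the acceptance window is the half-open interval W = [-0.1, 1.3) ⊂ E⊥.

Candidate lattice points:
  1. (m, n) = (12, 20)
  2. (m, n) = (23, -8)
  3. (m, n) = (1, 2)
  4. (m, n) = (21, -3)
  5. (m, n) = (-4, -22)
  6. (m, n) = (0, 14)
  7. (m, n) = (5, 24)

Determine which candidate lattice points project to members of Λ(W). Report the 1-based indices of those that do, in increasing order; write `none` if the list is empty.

Numerically λ ≈ 5.1926 and λ' = −1/λ ≈ -0.1926.
[1] lift (12,20): star map gives 8.1484; window check -0.1 ≤ 8.1484 < 1.3 is false → out
[2] lift (23,-8): star map gives 24.5407; window check -0.1 ≤ 24.5407 < 1.3 is false → out
[3] lift (1,2): star map gives 0.6148; window check -0.1 ≤ 0.6148 < 1.3 is true → IN Λ
[4] lift (21,-3): star map gives 21.5777; window check -0.1 ≤ 21.5777 < 1.3 is false → out
[5] lift (-4,-22): star map gives 0.2368; window check -0.1 ≤ 0.2368 < 1.3 is true → IN Λ
[6] lift (0,14): star map gives -2.6962; window check -0.1 ≤ -2.6962 < 1.3 is false → out
[7] lift (5,24): star map gives 0.3780; window check -0.1 ≤ 0.3780 < 1.3 is true → IN Λ

3, 5, 7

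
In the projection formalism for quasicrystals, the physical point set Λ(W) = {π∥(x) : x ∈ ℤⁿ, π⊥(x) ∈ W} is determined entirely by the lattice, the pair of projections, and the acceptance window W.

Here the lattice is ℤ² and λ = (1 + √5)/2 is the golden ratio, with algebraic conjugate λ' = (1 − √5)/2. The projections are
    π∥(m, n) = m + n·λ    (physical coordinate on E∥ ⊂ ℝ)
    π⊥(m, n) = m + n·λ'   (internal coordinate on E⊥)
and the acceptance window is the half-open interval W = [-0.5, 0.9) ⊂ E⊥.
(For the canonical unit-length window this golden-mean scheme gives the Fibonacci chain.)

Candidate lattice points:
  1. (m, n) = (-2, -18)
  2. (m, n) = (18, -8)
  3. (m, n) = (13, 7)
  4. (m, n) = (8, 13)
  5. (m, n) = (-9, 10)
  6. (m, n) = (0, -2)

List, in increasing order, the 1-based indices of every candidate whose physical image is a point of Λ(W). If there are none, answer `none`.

Numerically λ ≈ 1.61803 and λ' = −1/λ ≈ -0.61803.
[1] lift (-2,-18): star map gives 9.12461; window check -0.5 ≤ 9.12461 < 0.9 is false → out
[2] lift (18,-8): star map gives 22.94427; window check -0.5 ≤ 22.94427 < 0.9 is false → out
[3] lift (13,7): star map gives 8.67376; window check -0.5 ≤ 8.67376 < 0.9 is false → out
[4] lift (8,13): star map gives -0.03444; window check -0.5 ≤ -0.03444 < 0.9 is true → IN Λ
[5] lift (-9,10): star map gives -15.18034; window check -0.5 ≤ -15.18034 < 0.9 is false → out
[6] lift (0,-2): star map gives 1.23607; window check -0.5 ≤ 1.23607 < 0.9 is false → out

4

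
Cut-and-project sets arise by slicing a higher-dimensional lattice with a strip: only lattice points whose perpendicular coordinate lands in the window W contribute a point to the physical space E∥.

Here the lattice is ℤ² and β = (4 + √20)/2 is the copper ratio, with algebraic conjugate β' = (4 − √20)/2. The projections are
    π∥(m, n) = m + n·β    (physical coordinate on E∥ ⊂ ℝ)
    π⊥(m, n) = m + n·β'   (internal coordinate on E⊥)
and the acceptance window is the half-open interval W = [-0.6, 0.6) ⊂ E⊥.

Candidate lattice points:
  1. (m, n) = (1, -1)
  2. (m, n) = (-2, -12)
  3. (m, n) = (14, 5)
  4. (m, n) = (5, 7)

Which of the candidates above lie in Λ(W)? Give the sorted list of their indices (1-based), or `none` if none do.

none

β' = (4−√20)/2 ≈ -0.236068.
#1 (1,-1): internal coord 1 + (-1)·β' = +1.236068; +1.236068 ∉ [-0.6, 0.6) → out
#2 (-2,-12): internal coord -2 + (-12)·β' = +0.832816; +0.832816 ∉ [-0.6, 0.6) → out
#3 (14,5): internal coord 14 + (5)·β' = +12.819660; +12.819660 ∉ [-0.6, 0.6) → out
#4 (5,7): internal coord 5 + (7)·β' = +3.347524; +3.347524 ∉ [-0.6, 0.6) → out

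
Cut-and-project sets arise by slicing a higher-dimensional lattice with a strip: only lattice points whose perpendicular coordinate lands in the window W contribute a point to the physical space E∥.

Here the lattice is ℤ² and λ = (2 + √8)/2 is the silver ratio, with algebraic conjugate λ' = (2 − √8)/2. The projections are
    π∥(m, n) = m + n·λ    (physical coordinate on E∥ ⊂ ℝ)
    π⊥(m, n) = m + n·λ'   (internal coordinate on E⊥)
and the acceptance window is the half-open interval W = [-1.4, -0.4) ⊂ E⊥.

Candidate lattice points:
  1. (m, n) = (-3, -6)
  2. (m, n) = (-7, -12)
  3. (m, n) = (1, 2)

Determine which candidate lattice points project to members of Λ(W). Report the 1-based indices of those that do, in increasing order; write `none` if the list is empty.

1

Compute λ' = (2−√8)/2 = -0.414214, so π⊥(m,n) = m -0.414214·n.
#1 (-3,-6): internal coord -3 + (-6)·λ' = -0.514719; -0.514719 ∈ [-1.4, -0.4) → IN Λ
#2 (-7,-12): internal coord -7 + (-12)·λ' = -2.029437; -2.029437 ∉ [-1.4, -0.4) → out
#3 (1,2): internal coord 1 + (2)·λ' = +0.171573; +0.171573 ∉ [-1.4, -0.4) → out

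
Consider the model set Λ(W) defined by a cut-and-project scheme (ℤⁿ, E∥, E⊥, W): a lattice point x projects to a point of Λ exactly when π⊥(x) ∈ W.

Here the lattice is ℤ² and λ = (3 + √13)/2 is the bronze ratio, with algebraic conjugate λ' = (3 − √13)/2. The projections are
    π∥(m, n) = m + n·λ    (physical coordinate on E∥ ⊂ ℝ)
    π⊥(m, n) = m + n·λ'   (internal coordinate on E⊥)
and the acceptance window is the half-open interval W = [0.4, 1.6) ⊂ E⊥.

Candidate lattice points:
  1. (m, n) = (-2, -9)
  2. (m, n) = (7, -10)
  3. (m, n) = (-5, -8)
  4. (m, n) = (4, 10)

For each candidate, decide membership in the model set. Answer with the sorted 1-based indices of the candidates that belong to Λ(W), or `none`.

Compute λ' = (3−√13)/2 = -0.3028, so π⊥(m,n) = m -0.3028·n.
[1] lift (-2,-9): star map gives 0.7250; window check 0.4 ≤ 0.7250 < 1.6 is true → IN Λ
[2] lift (7,-10): star map gives 10.0278; window check 0.4 ≤ 10.0278 < 1.6 is false → out
[3] lift (-5,-8): star map gives -2.5778; window check 0.4 ≤ -2.5778 < 1.6 is false → out
[4] lift (4,10): star map gives 0.9722; window check 0.4 ≤ 0.9722 < 1.6 is true → IN Λ

1, 4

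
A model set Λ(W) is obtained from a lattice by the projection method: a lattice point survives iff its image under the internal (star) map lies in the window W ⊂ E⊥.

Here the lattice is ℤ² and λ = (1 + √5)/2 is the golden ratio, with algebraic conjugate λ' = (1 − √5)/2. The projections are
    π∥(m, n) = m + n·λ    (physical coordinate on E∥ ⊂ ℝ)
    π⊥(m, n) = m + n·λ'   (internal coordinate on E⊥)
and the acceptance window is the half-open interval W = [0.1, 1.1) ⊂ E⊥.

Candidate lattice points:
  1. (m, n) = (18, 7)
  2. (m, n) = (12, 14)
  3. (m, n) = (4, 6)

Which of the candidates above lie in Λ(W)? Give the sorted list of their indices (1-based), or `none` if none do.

Compute λ' = (1−√5)/2 = -0.618034, so π⊥(m,n) = m -0.618034·n.
#1 (18,7): internal coord 18 + (7)·λ' = +13.673762; +13.673762 ∉ [0.1, 1.1) → out
#2 (12,14): internal coord 12 + (14)·λ' = +3.347524; +3.347524 ∉ [0.1, 1.1) → out
#3 (4,6): internal coord 4 + (6)·λ' = +0.291796; +0.291796 ∈ [0.1, 1.1) → IN Λ

3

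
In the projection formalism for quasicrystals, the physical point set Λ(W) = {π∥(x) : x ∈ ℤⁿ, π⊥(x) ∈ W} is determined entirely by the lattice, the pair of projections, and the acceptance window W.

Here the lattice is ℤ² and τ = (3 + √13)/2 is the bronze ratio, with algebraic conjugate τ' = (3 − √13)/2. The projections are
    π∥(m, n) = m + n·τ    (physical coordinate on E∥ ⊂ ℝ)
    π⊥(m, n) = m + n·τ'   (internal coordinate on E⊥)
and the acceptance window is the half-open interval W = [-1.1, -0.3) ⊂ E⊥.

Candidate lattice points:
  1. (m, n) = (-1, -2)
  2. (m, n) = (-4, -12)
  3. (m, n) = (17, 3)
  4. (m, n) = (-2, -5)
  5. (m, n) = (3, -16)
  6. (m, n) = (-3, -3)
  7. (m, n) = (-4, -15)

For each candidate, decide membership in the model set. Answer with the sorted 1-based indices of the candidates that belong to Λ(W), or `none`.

1, 2, 4

Compute τ' = (3−√13)/2 = -0.302776, so π⊥(m,n) = m -0.302776·n.
candidate 1: (m,n)=(-1,-2) → π∥ = -1-2·τ ≈ -7.605551, π⊥ = -1-2·τ' ≈ -0.394449 ∈ [-1.1, -0.3) ⇒ IN Λ
candidate 2: (m,n)=(-4,-12) → π∥ = -4-12·τ ≈ -43.633308, π⊥ = -4-12·τ' ≈ -0.366692 ∈ [-1.1, -0.3) ⇒ IN Λ
candidate 3: (m,n)=(17,3) → π∥ = 17+3·τ ≈ 26.908327, π⊥ = 17+3·τ' ≈ 16.091673 ∉ [-1.1, -0.3) ⇒ out
candidate 4: (m,n)=(-2,-5) → π∥ = -2-5·τ ≈ -18.513878, π⊥ = -2-5·τ' ≈ -0.486122 ∈ [-1.1, -0.3) ⇒ IN Λ
candidate 5: (m,n)=(3,-16) → π∥ = 3-16·τ ≈ -49.844410, π⊥ = 3-16·τ' ≈ 7.844410 ∉ [-1.1, -0.3) ⇒ out
candidate 6: (m,n)=(-3,-3) → π∥ = -3-3·τ ≈ -12.908327, π⊥ = -3-3·τ' ≈ -2.091673 ∉ [-1.1, -0.3) ⇒ out
candidate 7: (m,n)=(-4,-15) → π∥ = -4-15·τ ≈ -53.541635, π⊥ = -4-15·τ' ≈ 0.541635 ∉ [-1.1, -0.3) ⇒ out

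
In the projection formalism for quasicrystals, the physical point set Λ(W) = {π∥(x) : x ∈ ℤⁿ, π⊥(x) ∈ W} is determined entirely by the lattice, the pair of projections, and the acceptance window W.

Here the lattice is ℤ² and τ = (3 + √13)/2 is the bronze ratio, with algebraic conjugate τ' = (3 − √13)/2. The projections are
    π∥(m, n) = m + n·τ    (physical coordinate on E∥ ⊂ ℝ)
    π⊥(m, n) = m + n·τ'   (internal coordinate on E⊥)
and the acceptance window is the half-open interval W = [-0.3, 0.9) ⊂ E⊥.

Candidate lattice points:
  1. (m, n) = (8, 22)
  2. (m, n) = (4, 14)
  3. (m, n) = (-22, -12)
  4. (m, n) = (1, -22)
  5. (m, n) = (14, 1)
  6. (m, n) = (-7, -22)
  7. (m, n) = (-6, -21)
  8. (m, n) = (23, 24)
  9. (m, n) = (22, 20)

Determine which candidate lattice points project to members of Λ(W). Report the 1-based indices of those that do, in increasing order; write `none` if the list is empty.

Compute τ' = (3−√13)/2 = -0.302776, so π⊥(m,n) = m -0.302776·n.
candidate 1: (m,n)=(8,22) → π∥ = 8+22·τ ≈ 80.661064, π⊥ = 8+22·τ' ≈ 1.338936 ∉ [-0.3, 0.9) ⇒ out
candidate 2: (m,n)=(4,14) → π∥ = 4+14·τ ≈ 50.238859, π⊥ = 4+14·τ' ≈ -0.238859 ∈ [-0.3, 0.9) ⇒ IN Λ
candidate 3: (m,n)=(-22,-12) → π∥ = -22-12·τ ≈ -61.633308, π⊥ = -22-12·τ' ≈ -18.366692 ∉ [-0.3, 0.9) ⇒ out
candidate 4: (m,n)=(1,-22) → π∥ = 1-22·τ ≈ -71.661064, π⊥ = 1-22·τ' ≈ 7.661064 ∉ [-0.3, 0.9) ⇒ out
candidate 5: (m,n)=(14,1) → π∥ = 14+1·τ ≈ 17.302776, π⊥ = 14+1·τ' ≈ 13.697224 ∉ [-0.3, 0.9) ⇒ out
candidate 6: (m,n)=(-7,-22) → π∥ = -7-22·τ ≈ -79.661064, π⊥ = -7-22·τ' ≈ -0.338936 ∉ [-0.3, 0.9) ⇒ out
candidate 7: (m,n)=(-6,-21) → π∥ = -6-21·τ ≈ -75.358288, π⊥ = -6-21·τ' ≈ 0.358288 ∈ [-0.3, 0.9) ⇒ IN Λ
candidate 8: (m,n)=(23,24) → π∥ = 23+24·τ ≈ 102.266615, π⊥ = 23+24·τ' ≈ 15.733385 ∉ [-0.3, 0.9) ⇒ out
candidate 9: (m,n)=(22,20) → π∥ = 22+20·τ ≈ 88.055513, π⊥ = 22+20·τ' ≈ 15.944487 ∉ [-0.3, 0.9) ⇒ out

2, 7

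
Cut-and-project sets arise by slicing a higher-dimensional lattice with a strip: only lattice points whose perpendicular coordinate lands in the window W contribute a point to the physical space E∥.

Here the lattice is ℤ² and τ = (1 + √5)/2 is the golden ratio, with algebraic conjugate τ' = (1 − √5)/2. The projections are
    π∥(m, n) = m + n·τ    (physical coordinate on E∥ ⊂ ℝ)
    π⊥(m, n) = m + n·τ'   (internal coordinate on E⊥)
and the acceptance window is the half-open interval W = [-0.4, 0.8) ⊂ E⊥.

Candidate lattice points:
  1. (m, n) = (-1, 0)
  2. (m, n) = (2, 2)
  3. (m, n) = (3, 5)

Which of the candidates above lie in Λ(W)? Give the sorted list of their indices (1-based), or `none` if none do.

2, 3

Numerically τ ≈ 1.6180 and τ' = −1/τ ≈ -0.6180.
[1] lift (-1,0): star map gives -1.0000; window check -0.4 ≤ -1.0000 < 0.8 is false → out
[2] lift (2,2): star map gives 0.7639; window check -0.4 ≤ 0.7639 < 0.8 is true → IN Λ
[3] lift (3,5): star map gives -0.0902; window check -0.4 ≤ -0.0902 < 0.8 is true → IN Λ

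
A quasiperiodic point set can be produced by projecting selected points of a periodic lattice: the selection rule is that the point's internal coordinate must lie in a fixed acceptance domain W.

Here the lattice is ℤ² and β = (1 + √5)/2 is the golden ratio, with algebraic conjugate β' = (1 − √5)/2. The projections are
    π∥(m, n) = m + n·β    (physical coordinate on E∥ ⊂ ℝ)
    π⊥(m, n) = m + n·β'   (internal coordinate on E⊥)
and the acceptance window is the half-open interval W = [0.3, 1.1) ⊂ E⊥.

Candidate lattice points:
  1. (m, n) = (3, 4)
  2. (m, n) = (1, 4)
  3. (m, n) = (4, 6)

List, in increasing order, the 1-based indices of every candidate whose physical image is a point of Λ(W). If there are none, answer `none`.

1

Numerically β ≈ 1.61803 and β' = −1/β ≈ -0.61803.
candidate 1: (m,n)=(3,4) → π∥ = 3+4·β ≈ 9.47214, π⊥ = 3+4·β' ≈ 0.52786 ∈ [0.3, 1.1) ⇒ IN Λ
candidate 2: (m,n)=(1,4) → π∥ = 1+4·β ≈ 7.47214, π⊥ = 1+4·β' ≈ -1.47214 ∉ [0.3, 1.1) ⇒ out
candidate 3: (m,n)=(4,6) → π∥ = 4+6·β ≈ 13.70820, π⊥ = 4+6·β' ≈ 0.29180 ∉ [0.3, 1.1) ⇒ out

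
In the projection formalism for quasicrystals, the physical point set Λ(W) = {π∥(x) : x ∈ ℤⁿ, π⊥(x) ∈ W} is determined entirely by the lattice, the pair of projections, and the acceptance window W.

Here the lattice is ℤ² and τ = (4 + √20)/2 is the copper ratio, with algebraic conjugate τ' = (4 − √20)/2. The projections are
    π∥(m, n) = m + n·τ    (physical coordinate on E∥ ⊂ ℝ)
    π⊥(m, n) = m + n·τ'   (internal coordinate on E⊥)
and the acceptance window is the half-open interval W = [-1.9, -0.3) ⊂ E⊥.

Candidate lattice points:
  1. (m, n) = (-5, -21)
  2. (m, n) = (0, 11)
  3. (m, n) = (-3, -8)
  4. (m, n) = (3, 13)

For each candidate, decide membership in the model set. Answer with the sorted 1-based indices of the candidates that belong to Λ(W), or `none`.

3

Compute τ' = (4−√20)/2 = -0.236068, so π⊥(m,n) = m -0.236068·n.
candidate 1: (m,n)=(-5,-21) → π∥ = -5-21·τ ≈ -93.957428, π⊥ = -5-21·τ' ≈ -0.042572 ∉ [-1.9, -0.3) ⇒ out
candidate 2: (m,n)=(0,11) → π∥ = 0+11·τ ≈ 46.596748, π⊥ = 0+11·τ' ≈ -2.596748 ∉ [-1.9, -0.3) ⇒ out
candidate 3: (m,n)=(-3,-8) → π∥ = -3-8·τ ≈ -36.888544, π⊥ = -3-8·τ' ≈ -1.111456 ∈ [-1.9, -0.3) ⇒ IN Λ
candidate 4: (m,n)=(3,13) → π∥ = 3+13·τ ≈ 58.068884, π⊥ = 3+13·τ' ≈ -0.068884 ∉ [-1.9, -0.3) ⇒ out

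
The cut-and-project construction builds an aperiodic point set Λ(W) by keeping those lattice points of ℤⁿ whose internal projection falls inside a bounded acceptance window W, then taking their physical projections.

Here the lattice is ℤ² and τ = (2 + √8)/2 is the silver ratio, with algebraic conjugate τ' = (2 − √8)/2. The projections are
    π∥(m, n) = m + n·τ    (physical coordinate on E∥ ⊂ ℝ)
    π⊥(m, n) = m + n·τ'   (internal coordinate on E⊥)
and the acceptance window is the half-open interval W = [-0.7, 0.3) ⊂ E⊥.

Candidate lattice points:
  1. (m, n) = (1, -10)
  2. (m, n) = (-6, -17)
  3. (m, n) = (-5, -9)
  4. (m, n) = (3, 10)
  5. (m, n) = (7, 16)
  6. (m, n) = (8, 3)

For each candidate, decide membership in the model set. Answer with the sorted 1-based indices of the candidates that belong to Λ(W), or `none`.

Numerically τ ≈ 2.414214 and τ' = −1/τ ≈ -0.414214.
[1] lift (1,-10): star map gives 5.142136; window check -0.7 ≤ 5.142136 < 0.3 is false → out
[2] lift (-6,-17): star map gives 1.041631; window check -0.7 ≤ 1.041631 < 0.3 is false → out
[3] lift (-5,-9): star map gives -1.272078; window check -0.7 ≤ -1.272078 < 0.3 is false → out
[4] lift (3,10): star map gives -1.142136; window check -0.7 ≤ -1.142136 < 0.3 is false → out
[5] lift (7,16): star map gives 0.372583; window check -0.7 ≤ 0.372583 < 0.3 is false → out
[6] lift (8,3): star map gives 6.757359; window check -0.7 ≤ 6.757359 < 0.3 is false → out

none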